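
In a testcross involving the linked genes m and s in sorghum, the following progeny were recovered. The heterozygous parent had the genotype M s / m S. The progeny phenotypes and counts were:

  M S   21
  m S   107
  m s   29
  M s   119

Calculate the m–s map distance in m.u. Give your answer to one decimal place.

18.1 m.u.

The recombinant classes are M S and m s: 21 + 29 = 50.
Recombination frequency = 50/276 = 0.1812 ≈ 18.1%, i.e. 18.1 m.u.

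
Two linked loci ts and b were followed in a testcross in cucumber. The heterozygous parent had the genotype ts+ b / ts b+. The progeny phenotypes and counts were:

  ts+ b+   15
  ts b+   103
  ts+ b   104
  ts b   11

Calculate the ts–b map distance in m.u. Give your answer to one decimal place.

The recombinant classes are ts+ b+ and ts b: 15 + 11 = 26.
Recombination frequency = 26/233 = 0.1116 ≈ 11.2%, i.e. 11.2 m.u.

11.2 m.u.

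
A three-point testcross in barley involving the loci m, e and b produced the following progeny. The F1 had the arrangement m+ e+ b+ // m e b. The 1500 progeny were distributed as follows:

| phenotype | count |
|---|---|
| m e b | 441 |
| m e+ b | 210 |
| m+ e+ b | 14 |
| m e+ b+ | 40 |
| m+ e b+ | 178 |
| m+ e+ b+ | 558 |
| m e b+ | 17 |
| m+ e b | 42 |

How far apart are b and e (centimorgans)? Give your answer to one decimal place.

The two rarest classes, m+ e+ b and m e b+, are the double crossovers. Comparing them with the parentals, only the b allele has switched, so b is the middle locus and the order is e – b – m.
Crossovers in the e–b interval produce the single-crossover classes m+ e b+ and m e+ b (178 + 210 = 388) plus the double crossovers (31).
RF(e–b) = (388 + 31) / 1500 = 419/1500 = 0.2793 → 27.9 centimorgans.

27.9 centimorgans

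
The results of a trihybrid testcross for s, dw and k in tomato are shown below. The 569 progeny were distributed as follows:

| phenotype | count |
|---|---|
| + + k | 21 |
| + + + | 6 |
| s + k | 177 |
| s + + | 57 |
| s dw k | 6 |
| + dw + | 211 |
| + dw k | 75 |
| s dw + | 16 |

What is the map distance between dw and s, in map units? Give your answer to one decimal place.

The two most frequent reciprocal classes, s + k and + dw +, are the parental types, so the F1 was s + k / + dw +.
The two rarest classes, s dw k and + + +, are the double crossovers. Comparing them with the parentals, only the dw allele has switched, so dw is the middle locus and the order is s – dw – k.
Crossovers in the s–dw interval produce the single-crossover classes + + k and s dw + (21 + 16 = 37) plus the double crossovers (12).
RF(s–dw) = (37 + 12) / 569 = 49/569 = 0.0861 → 8.6 map units.

8.6 map units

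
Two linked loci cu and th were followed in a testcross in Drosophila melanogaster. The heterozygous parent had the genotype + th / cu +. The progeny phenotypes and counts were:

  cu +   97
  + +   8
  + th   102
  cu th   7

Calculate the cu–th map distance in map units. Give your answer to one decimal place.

The recombinant classes are + + and cu th: 8 + 7 = 15.
Recombination frequency = 15/214 = 0.0701 ≈ 7.0%, i.e. 7.0 map units.

7.0 map units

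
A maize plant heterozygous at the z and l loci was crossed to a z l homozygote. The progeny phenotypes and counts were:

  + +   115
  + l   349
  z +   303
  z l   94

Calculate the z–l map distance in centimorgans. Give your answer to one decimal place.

The two most frequent classes, + l (349) and z + (303), are the parental types, so the F1 was + l / z +.
The recombinant classes are + + and z l: 115 + 94 = 209.
Recombination frequency = 209/861 = 0.2427 ≈ 24.3%, i.e. 24.3 centimorgans.

24.3 centimorgans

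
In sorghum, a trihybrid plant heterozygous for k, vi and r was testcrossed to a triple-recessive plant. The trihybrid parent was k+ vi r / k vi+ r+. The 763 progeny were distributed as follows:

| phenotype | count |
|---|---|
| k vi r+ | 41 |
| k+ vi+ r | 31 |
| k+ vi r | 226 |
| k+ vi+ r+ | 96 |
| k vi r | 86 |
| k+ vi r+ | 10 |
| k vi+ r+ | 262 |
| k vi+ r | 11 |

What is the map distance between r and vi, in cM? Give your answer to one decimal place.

12.2 cM

The two rarest classes, k+ vi r+ and k vi+ r, are the double crossovers. Comparing them with the parentals, only the r allele has switched, so r is the middle locus and the order is vi – r – k.
Crossovers in the vi–r interval produce the single-crossover classes k+ vi+ r and k vi r+ (31 + 41 = 72) plus the double crossovers (21).
RF(vi–r) = (72 + 21) / 763 = 93/763 = 0.1219 → 12.2 cM.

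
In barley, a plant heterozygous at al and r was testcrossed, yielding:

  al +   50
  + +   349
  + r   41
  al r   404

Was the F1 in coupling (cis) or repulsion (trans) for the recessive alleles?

cis

The two most frequent classes are + + (349) and al r (404); these are the parental (non-recombinant) types.
So the F1 carried + + on one chromosome and al r on the other — the recessive alleles are on the same chromosome (cis / coupling).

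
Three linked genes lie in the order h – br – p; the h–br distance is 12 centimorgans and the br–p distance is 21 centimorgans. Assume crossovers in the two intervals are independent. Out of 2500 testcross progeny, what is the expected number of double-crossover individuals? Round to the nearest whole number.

Map distances give recombination frequencies of 0.120 and 0.210 for the two intervals.
With no interference, expected double-crossover frequency = 0.120 × 0.210 = 0.02520.
Expected number = 0.02520 × 2500 = 63.00 ≈ 63.

63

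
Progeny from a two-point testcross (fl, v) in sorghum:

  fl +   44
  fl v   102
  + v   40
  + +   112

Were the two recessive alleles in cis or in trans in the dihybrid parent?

The two most frequent classes are + + (112) and fl v (102); these are the parental (non-recombinant) types.
So the F1 carried + + on one chromosome and fl v on the other — the recessive alleles are on the same chromosome (cis / coupling).

cis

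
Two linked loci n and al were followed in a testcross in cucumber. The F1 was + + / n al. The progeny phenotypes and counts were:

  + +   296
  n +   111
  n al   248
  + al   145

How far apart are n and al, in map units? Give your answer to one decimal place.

32.0 map units

The recombinant classes are + al and n +: 145 + 111 = 256.
Recombination frequency = 256/800 = 0.3200 ≈ 32.0%, i.e. 32.0 map units.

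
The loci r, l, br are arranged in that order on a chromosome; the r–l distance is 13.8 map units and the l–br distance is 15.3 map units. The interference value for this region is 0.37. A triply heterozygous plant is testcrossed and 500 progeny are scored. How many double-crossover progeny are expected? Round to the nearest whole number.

7

Map distances give recombination frequencies of 0.138 and 0.153 for the two intervals.
With interference 0.37 (so coincidence = 0.63), expected double-crossover frequency = 0.138 × 0.153 × 0.63 = 0.01330.
Expected number = 0.01330 × 500 = 6.65 ≈ 7.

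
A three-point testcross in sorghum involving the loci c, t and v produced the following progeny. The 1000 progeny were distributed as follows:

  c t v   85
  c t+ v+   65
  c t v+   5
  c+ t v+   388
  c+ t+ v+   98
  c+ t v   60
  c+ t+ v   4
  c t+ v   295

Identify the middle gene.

The two most frequent reciprocal classes, c+ t v+ and c t+ v, are the parental types, so the F1 was c+ t v+ / c t+ v.
The two rarest classes, c t v+ and c+ t+ v, are the double crossovers. Comparing them with the parentals, only the c allele has switched, so c is the middle locus and the order is v – c – t.

c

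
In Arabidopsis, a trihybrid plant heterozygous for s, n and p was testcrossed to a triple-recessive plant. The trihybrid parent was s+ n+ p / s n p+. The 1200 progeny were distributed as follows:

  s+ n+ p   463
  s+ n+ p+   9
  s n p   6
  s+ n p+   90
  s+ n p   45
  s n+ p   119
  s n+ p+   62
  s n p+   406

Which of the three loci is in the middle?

The two rarest classes, s+ n+ p+ and s n p, are the double crossovers. Comparing them with the parentals, only the p allele has switched, so p is the middle locus and the order is s – p – n.

p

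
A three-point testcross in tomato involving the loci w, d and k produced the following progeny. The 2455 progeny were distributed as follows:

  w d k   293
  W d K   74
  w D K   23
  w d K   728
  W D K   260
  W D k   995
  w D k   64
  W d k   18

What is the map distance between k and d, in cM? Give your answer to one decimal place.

The two most frequent reciprocal classes, W D k and w d K, are the parental types, so the F1 was W D k / w d K.
The two rarest classes, W d k and w D K, are the double crossovers. Comparing them with the parentals, only the d allele has switched, so d is the middle locus and the order is w – d – k.
Crossovers in the d–k interval produce the single-crossover classes W D K and w d k (260 + 293 = 553) plus the double crossovers (41).
RF(d–k) = (553 + 41) / 2455 = 594/2455 = 0.2420 → 24.2 cM.

24.2 cM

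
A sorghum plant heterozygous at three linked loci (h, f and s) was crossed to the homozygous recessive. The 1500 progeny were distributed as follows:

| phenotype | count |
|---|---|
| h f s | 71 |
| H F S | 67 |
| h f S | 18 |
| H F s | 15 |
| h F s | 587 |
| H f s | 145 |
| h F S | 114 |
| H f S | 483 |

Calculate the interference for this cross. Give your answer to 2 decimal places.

The two most frequent reciprocal classes, h F s and H f S, are the parental types, so the F1 was h F s / H f S.
The two rarest classes, H F s and h f S, are the double crossovers. Comparing them with the parentals, only the h allele has switched, so h is the middle locus and the order is f – h – s.
f–h: (138 + 33)/1500 = 0.1140; h–s: (259 + 33)/1500 = 0.1947.
Expected DCO frequency = 0.1140 × 0.1947 ≈ 0.02220; observed = 33/1500 ≈ 0.02200.
Coefficient of coincidence = 0.02200/0.02220 ≈ 0.99; interference = 1 − 0.99 = 0.01.

0.01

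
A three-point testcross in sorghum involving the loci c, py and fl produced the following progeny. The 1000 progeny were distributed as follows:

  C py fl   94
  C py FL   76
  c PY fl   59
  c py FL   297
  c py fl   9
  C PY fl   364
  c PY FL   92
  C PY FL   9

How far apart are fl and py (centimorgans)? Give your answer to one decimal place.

The two most frequent reciprocal classes, C PY fl and c py FL, are the parental types, so the F1 was C PY fl / c py FL.
The two rarest classes, C PY FL and c py fl, are the double crossovers. Comparing them with the parentals, only the fl allele has switched, so fl is the middle locus and the order is py – fl – c.
Crossovers in the py–fl interval produce the single-crossover classes C py fl and c PY FL (94 + 92 = 186) plus the double crossovers (18).
RF(py–fl) = (186 + 18) / 1000 = 204/1000 = 0.2040 → 20.4 centimorgans.

20.4 centimorgans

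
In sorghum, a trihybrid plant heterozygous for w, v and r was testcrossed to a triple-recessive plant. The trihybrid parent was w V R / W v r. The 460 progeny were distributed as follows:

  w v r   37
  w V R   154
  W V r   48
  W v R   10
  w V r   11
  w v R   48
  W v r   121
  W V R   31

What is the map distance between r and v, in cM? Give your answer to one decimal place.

The two rarest classes, w V r and W v R, are the double crossovers. Comparing them with the parentals, only the r allele has switched, so r is the middle locus and the order is v – r – w.
Crossovers in the v–r interval produce the single-crossover classes w v R and W V r (48 + 48 = 96) plus the double crossovers (21).
RF(v–r) = (96 + 21) / 460 = 117/460 = 0.2543 → 25.4 cM.

25.4 cM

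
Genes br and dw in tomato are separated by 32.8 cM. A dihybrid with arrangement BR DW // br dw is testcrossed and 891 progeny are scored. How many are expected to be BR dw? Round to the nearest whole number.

146

A map distance of 32.8 cM corresponds to a recombination frequency of 0.328.
The F1 is BR DW / br dw, so BR dw is a recombinant gamete class with expected frequency r/2 = 0.328/2 = 0.1640.
Expected number = 0.1640 × 891 = 146.12 ≈ 146.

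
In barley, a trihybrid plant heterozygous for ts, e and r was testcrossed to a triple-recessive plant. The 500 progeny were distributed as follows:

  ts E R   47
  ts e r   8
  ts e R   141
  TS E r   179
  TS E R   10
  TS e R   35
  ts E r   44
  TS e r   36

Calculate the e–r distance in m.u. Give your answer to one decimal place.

20.2 m.u.

The two most frequent reciprocal classes, ts e R and TS E r, are the parental types, so the F1 was ts e R / TS E r.
The two rarest classes, ts e r and TS E R, are the double crossovers. Comparing them with the parentals, only the r allele has switched, so r is the middle locus and the order is e – r – ts.
Crossovers in the e–r interval produce the single-crossover classes ts E R and TS e r (47 + 36 = 83) plus the double crossovers (18).
RF(e–r) = (83 + 18) / 500 = 101/500 = 0.2020 → 20.2 m.u.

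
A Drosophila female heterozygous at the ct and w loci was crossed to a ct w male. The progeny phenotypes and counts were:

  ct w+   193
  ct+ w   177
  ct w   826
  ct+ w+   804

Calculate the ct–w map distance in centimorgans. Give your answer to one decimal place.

The two most frequent classes, ct+ w+ (804) and ct w (826), are the parental types, so the F1 was ct+ w+ / ct w.
The recombinant classes are ct+ w and ct w+: 177 + 193 = 370.
Recombination frequency = 370/2000 = 0.1850 ≈ 18.5%, i.e. 18.5 centimorgans.

18.5 centimorgans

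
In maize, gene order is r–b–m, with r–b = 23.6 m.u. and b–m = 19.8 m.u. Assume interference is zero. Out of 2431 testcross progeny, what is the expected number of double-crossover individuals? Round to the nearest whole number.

Map distances give recombination frequencies of 0.236 and 0.198 for the two intervals.
With no interference, expected double-crossover frequency = 0.236 × 0.198 = 0.04673.
Expected number = 0.04673 × 2431 = 113.60 ≈ 114.

114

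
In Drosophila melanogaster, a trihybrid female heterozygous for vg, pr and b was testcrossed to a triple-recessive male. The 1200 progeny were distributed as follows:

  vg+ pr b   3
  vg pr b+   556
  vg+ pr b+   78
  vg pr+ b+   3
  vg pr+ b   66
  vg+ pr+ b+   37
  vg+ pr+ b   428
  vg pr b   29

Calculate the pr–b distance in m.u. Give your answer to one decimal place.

The two most frequent reciprocal classes, vg pr b+ and vg+ pr+ b, are the parental types, so the F1 was vg pr b+ / vg+ pr+ b.
The two rarest classes, vg pr+ b+ and vg+ pr b, are the double crossovers. Comparing them with the parentals, only the pr allele has switched, so pr is the middle locus and the order is b – pr – vg.
Crossovers in the b–pr interval produce the single-crossover classes vg pr b and vg+ pr+ b+ (29 + 37 = 66) plus the double crossovers (6).
RF(b–pr) = (66 + 6) / 1200 = 72/1200 = 0.0600 → 6.0 m.u.

6.0 m.u.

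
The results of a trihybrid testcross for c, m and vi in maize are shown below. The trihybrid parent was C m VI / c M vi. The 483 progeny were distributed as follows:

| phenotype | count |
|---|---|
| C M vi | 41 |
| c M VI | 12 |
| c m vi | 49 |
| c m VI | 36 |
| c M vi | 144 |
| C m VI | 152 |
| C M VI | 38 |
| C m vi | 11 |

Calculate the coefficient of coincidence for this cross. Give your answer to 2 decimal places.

1.01

The two rarest classes, C m vi and c M VI, are the double crossovers. Comparing them with the parentals, only the vi allele has switched, so vi is the middle locus and the order is m – vi – c.
m–vi: (87 + 23)/483 = 0.2277; vi–c: (77 + 23)/483 = 0.2070.
Expected DCO frequency = 0.2277 × 0.2070 ≈ 0.04713; observed = 23/483 ≈ 0.04762.
Coefficient of coincidence = 0.04762/0.04713 ≈ 1.01.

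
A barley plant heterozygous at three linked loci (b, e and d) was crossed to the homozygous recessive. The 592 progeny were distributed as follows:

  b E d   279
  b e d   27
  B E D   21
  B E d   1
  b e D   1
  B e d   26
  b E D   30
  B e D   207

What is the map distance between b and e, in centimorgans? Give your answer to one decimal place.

8.4 centimorgans

The two most frequent reciprocal classes, B e D and b E d, are the parental types, so the F1 was B e D / b E d.
The two rarest classes, b e D and B E d, are the double crossovers. Comparing them with the parentals, only the b allele has switched, so b is the middle locus and the order is e – b – d.
Crossovers in the e–b interval produce the single-crossover classes B E D and b e d (21 + 27 = 48) plus the double crossovers (2).
RF(e–b) = (48 + 2) / 592 = 50/592 = 0.0845 → 8.4 centimorgans.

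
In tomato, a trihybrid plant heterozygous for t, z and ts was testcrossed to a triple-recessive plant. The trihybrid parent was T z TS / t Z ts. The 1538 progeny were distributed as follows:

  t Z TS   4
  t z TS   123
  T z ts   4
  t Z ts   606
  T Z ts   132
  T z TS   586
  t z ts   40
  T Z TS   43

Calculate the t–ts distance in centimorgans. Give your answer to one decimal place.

The two rarest classes, T z ts and t Z TS, are the double crossovers. Comparing them with the parentals, only the ts allele has switched, so ts is the middle locus and the order is t – ts – z.
Crossovers in the t–ts interval produce the single-crossover classes t z TS and T Z ts (123 + 132 = 255) plus the double crossovers (8).
RF(t–ts) = (255 + 8) / 1538 = 263/1538 = 0.1710 → 17.1 centimorgans.

17.1 centimorgans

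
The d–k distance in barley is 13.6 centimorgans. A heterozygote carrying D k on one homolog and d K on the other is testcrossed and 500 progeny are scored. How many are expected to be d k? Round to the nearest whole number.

A map distance of 13.6 centimorgans corresponds to a recombination frequency of 0.136.
The F1 is D k / d K, so d k is a recombinant gamete class with expected frequency r/2 = 0.136/2 = 0.0680.
Expected number = 0.0680 × 500 = 34.00 ≈ 34.

34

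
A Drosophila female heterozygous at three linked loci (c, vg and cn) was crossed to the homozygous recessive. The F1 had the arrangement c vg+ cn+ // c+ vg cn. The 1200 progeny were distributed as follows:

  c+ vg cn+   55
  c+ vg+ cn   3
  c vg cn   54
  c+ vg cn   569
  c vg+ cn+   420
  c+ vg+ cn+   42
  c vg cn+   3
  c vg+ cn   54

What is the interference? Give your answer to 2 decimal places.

The two rarest classes, c vg cn+ and c+ vg+ cn, are the double crossovers. Comparing them with the parentals, only the vg allele has switched, so vg is the middle locus and the order is c – vg – cn.
c–vg: (96 + 6)/1200 = 0.0850; vg–cn: (109 + 6)/1200 = 0.0958.
Expected DCO frequency = 0.0850 × 0.0958 ≈ 0.00814; observed = 6/1200 ≈ 0.00500.
Coefficient of coincidence = 0.00500/0.00814 ≈ 0.61; interference = 1 − 0.61 = 0.39.

0.39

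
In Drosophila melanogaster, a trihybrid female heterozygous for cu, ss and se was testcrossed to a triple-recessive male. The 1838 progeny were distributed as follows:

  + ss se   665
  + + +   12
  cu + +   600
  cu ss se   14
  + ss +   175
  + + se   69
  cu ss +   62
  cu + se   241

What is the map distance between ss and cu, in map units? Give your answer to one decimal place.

The two most frequent reciprocal classes, + ss se and cu + +, are the parental types, so the F1 was + ss se / cu + +.
The two rarest classes, cu ss se and + + +, are the double crossovers. Comparing them with the parentals, only the cu allele has switched, so cu is the middle locus and the order is ss – cu – se.
Crossovers in the ss–cu interval produce the single-crossover classes + + se and cu ss + (69 + 62 = 131) plus the double crossovers (26).
RF(ss–cu) = (131 + 26) / 1838 = 157/1838 = 0.0854 → 8.5 map units.

8.5 map units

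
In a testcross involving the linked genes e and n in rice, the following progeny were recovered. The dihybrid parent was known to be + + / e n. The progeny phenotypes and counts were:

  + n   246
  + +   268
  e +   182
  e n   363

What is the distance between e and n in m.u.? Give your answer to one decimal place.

40.4 m.u.

The recombinant classes are + n and e +: 246 + 182 = 428.
Recombination frequency = 428/1059 = 0.4042 ≈ 40.4%, i.e. 40.4 m.u.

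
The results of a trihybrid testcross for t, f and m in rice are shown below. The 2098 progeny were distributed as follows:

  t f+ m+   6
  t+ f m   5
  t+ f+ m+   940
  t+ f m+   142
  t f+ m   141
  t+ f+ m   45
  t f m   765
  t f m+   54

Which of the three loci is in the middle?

t

The two most frequent reciprocal classes, t+ f+ m+ and t f m, are the parental types, so the F1 was t+ f+ m+ / t f m.
The two rarest classes, t f+ m+ and t+ f m, are the double crossovers. Comparing them with the parentals, only the t allele has switched, so t is the middle locus and the order is f – t – m.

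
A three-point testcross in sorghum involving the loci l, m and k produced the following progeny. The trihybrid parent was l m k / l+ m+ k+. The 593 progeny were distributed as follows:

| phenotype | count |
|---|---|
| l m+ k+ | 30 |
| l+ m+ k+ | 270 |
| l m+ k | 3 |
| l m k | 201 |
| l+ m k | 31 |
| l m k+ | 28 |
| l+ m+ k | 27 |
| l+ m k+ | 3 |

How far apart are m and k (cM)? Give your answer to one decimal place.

10.3 cM

The two rarest classes, l m+ k and l+ m k+, are the double crossovers. Comparing them with the parentals, only the m allele has switched, so m is the middle locus and the order is l – m – k.
Crossovers in the m–k interval produce the single-crossover classes l m k+ and l+ m+ k (28 + 27 = 55) plus the double crossovers (6).
RF(m–k) = (55 + 6) / 593 = 61/593 = 0.1029 → 10.3 cM.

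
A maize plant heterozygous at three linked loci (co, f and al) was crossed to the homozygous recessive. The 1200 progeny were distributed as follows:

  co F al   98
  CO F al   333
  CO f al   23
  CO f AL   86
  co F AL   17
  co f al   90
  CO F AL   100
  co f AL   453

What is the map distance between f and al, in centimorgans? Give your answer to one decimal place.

The two most frequent reciprocal classes, CO F al and co f AL, are the parental types, so the F1 was CO F al / co f AL.
The two rarest classes, CO f al and co F AL, are the double crossovers. Comparing them with the parentals, only the f allele has switched, so f is the middle locus and the order is co – f – al.
Crossovers in the f–al interval produce the single-crossover classes CO F AL and co f al (100 + 90 = 190) plus the double crossovers (40).
RF(f–al) = (190 + 40) / 1200 = 230/1200 = 0.1917 → 19.2 centimorgans.

19.2 centimorgans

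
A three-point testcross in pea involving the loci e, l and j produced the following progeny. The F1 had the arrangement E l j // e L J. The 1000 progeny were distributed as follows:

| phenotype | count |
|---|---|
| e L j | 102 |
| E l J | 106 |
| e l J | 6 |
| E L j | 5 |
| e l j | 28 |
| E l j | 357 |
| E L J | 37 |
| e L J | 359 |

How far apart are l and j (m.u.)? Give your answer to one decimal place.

The two rarest classes, E L j and e l J, are the double crossovers. Comparing them with the parentals, only the l allele has switched, so l is the middle locus and the order is e – l – j.
Crossovers in the l–j interval produce the single-crossover classes E l J and e L j (106 + 102 = 208) plus the double crossovers (11).
RF(l–j) = (208 + 11) / 1000 = 219/1000 = 0.2190 → 21.9 m.u.

21.9 m.u.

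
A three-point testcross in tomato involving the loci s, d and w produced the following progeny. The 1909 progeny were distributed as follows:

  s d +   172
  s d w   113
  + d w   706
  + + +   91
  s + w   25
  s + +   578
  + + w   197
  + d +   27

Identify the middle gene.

w

The two most frequent reciprocal classes, + d w and s + +, are the parental types, so the F1 was + d w / s + +.
The two rarest classes, + d + and s + w, are the double crossovers. Comparing them with the parentals, only the w allele has switched, so w is the middle locus and the order is d – w – s.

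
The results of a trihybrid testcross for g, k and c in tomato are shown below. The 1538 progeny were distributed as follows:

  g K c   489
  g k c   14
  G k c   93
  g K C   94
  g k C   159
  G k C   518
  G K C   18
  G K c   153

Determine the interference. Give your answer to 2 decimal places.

The two most frequent reciprocal classes, G k C and g K c, are the parental types, so the F1 was G k C / g K c.
The two rarest classes, G K C and g k c, are the double crossovers. Comparing them with the parentals, only the k allele has switched, so k is the middle locus and the order is g – k – c.
g–k: (312 + 32)/1538 = 0.2237; k–c: (187 + 32)/1538 = 0.1424.
Expected DCO frequency = 0.2237 × 0.1424 ≈ 0.03185; observed = 32/1538 ≈ 0.02081.
Coefficient of coincidence = 0.02081/0.03185 ≈ 0.65; interference = 1 − 0.65 = 0.35.

0.35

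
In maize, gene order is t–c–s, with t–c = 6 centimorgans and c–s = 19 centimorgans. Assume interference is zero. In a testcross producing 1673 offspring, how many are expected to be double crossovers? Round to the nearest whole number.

Map distances give recombination frequencies of 0.060 and 0.190 for the two intervals.
With no interference, expected double-crossover frequency = 0.060 × 0.190 = 0.01140.
Expected number = 0.01140 × 1673 = 19.07 ≈ 19.

19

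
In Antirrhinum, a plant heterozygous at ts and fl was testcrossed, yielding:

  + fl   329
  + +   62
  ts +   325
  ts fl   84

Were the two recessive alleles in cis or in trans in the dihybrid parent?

trans

The two most frequent classes are + fl (329) and ts + (325); these are the parental (non-recombinant) types.
So the F1 carried + fl on one chromosome and ts + on the other — the recessive alleles are on opposite chromosomes (trans / repulsion).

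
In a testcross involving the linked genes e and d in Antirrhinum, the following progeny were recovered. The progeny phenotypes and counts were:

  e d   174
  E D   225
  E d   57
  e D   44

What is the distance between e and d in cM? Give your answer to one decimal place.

The two most frequent classes, E D (225) and e d (174), are the parental types, so the F1 was E D / e d.
The recombinant classes are E d and e D: 57 + 44 = 101.
Recombination frequency = 101/500 = 0.2020 ≈ 20.2%, i.e. 20.2 cM.

20.2 cM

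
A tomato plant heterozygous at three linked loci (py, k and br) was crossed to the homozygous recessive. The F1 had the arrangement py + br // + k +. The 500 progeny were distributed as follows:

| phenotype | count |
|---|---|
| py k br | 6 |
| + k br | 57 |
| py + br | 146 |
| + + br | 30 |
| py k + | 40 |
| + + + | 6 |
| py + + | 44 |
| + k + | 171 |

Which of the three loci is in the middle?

The two rarest classes, py k br and + + +, are the double crossovers. Comparing them with the parentals, only the k allele has switched, so k is the middle locus and the order is py – k – br.

k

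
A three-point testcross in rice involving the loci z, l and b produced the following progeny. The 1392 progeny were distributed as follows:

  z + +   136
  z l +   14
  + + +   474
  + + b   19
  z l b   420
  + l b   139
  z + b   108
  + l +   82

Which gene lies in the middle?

The two most frequent reciprocal classes, + + + and z l b, are the parental types, so the F1 was + + + / z l b.
The two rarest classes, + + b and z l +, are the double crossovers. Comparing them with the parentals, only the b allele has switched, so b is the middle locus and the order is z – b – l.

b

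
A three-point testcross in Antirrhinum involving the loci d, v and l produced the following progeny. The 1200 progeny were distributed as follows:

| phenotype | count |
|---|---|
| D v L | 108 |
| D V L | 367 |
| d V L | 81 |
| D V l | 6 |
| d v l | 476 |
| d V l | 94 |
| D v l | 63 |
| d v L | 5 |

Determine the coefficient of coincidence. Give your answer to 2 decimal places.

The two most frequent reciprocal classes, D V L and d v l, are the parental types, so the F1 was D V L / d v l.
The two rarest classes, D V l and d v L, are the double crossovers. Comparing them with the parentals, only the l allele has switched, so l is the middle locus and the order is v – l – d.
v–l: (202 + 11)/1200 = 0.1775; l–d: (144 + 11)/1200 = 0.1292.
Expected DCO frequency = 0.1775 × 0.1292 ≈ 0.02293; observed = 11/1200 ≈ 0.00917.
Coefficient of coincidence = 0.00917/0.02293 ≈ 0.40.

0.40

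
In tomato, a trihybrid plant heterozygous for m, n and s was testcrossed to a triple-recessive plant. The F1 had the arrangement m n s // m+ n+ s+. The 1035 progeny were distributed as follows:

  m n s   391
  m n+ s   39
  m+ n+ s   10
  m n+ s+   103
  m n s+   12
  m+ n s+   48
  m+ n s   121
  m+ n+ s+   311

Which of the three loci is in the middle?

The two rarest classes, m n s+ and m+ n+ s, are the double crossovers. Comparing them with the parentals, only the s allele has switched, so s is the middle locus and the order is n – s – m.

s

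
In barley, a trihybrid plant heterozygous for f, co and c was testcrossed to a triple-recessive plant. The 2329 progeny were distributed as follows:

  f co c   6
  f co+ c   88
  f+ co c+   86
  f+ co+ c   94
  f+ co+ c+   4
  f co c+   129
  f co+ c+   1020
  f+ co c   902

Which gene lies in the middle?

f

The two most frequent reciprocal classes, f+ co c and f co+ c+, are the parental types, so the F1 was f+ co c / f co+ c+.
The two rarest classes, f co c and f+ co+ c+, are the double crossovers. Comparing them with the parentals, only the f allele has switched, so f is the middle locus and the order is co – f – c.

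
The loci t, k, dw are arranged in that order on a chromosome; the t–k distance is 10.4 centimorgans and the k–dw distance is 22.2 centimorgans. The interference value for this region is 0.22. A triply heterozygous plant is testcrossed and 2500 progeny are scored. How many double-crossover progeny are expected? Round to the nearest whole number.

Map distances give recombination frequencies of 0.104 and 0.222 for the two intervals.
With interference 0.22 (so coincidence = 0.78), expected double-crossover frequency = 0.104 × 0.222 × 0.78 = 0.01801.
Expected number = 0.01801 × 2500 = 45.02 ≈ 45.

45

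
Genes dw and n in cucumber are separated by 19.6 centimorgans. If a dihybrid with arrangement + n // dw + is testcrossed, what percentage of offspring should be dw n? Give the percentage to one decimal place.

A map distance of 19.6 centimorgans corresponds to a recombination frequency of 0.196.
The F1 is + n / dw +, so dw n is a recombinant gamete class with expected frequency r/2 = 0.196/2 = 0.0980.
That is 0.0980 = 9.8% of the progeny.

9.8%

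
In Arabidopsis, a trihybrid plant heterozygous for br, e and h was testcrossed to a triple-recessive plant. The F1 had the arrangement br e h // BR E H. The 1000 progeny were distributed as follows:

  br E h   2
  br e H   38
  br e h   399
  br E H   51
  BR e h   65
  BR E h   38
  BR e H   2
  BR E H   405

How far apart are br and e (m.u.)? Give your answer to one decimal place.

The two rarest classes, br E h and BR e H, are the double crossovers. Comparing them with the parentals, only the e allele has switched, so e is the middle locus and the order is br – e – h.
Crossovers in the br–e interval produce the single-crossover classes BR e h and br E H (65 + 51 = 116) plus the double crossovers (4).
RF(br–e) = (116 + 4) / 1000 = 120/1000 = 0.1200 → 12.0 m.u.

12.0 m.u.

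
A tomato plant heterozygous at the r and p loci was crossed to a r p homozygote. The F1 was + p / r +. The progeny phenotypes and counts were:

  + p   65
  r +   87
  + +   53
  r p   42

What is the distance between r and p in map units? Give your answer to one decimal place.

38.5 map units

The recombinant classes are + + and r p: 53 + 42 = 95.
Recombination frequency = 95/247 = 0.3846 ≈ 38.5%, i.e. 38.5 map units.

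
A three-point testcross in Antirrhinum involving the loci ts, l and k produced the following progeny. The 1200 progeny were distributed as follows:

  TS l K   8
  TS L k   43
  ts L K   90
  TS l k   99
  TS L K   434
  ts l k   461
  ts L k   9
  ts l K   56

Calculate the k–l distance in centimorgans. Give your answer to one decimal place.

The two most frequent reciprocal classes, ts l k and TS L K, are the parental types, so the F1 was ts l k / TS L K.
The two rarest classes, ts L k and TS l K, are the double crossovers. Comparing them with the parentals, only the l allele has switched, so l is the middle locus and the order is ts – l – k.
Crossovers in the l–k interval produce the single-crossover classes ts l K and TS L k (56 + 43 = 99) plus the double crossovers (17).
RF(l–k) = (99 + 17) / 1200 = 116/1200 = 0.0967 → 9.7 centimorgans.

9.7 centimorgans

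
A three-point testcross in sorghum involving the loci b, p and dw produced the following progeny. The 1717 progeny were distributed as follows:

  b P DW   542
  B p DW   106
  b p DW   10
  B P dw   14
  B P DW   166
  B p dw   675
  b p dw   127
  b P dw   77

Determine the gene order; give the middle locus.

p

The two most frequent reciprocal classes, b P DW and B p dw, are the parental types, so the F1 was b P DW / B p dw.
The two rarest classes, b p DW and B P dw, are the double crossovers. Comparing them with the parentals, only the p allele has switched, so p is the middle locus and the order is dw – p – b.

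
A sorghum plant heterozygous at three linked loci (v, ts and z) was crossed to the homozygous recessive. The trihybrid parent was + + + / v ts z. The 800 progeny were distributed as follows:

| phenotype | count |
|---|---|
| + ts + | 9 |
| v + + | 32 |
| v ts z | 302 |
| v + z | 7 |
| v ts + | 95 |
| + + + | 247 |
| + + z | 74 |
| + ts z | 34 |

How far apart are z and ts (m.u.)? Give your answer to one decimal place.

23.1 m.u.

The two rarest classes, + ts + and v + z, are the double crossovers. Comparing them with the parentals, only the ts allele has switched, so ts is the middle locus and the order is v – ts – z.
Crossovers in the ts–z interval produce the single-crossover classes + + z and v ts + (74 + 95 = 169) plus the double crossovers (16).
RF(ts–z) = (169 + 16) / 800 = 185/800 = 0.2313 → 23.1 m.u.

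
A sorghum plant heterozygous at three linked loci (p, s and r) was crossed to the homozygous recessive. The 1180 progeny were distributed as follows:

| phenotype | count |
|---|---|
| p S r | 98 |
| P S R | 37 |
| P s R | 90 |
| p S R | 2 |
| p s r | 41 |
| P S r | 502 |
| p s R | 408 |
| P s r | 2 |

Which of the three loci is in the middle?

s

The two most frequent reciprocal classes, P S r and p s R, are the parental types, so the F1 was P S r / p s R.
The two rarest classes, P s r and p S R, are the double crossovers. Comparing them with the parentals, only the s allele has switched, so s is the middle locus and the order is p – s – r.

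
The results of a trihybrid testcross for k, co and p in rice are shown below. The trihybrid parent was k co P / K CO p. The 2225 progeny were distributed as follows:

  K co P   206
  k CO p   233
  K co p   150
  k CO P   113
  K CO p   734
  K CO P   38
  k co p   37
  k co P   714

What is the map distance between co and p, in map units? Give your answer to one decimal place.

15.2 map units

The two rarest classes, k co p and K CO P, are the double crossovers. Comparing them with the parentals, only the p allele has switched, so p is the middle locus and the order is k – p – co.
Crossovers in the p–co interval produce the single-crossover classes k CO P and K co p (113 + 150 = 263) plus the double crossovers (75).
RF(p–co) = (263 + 75) / 2225 = 338/2225 = 0.1519 → 15.2 map units.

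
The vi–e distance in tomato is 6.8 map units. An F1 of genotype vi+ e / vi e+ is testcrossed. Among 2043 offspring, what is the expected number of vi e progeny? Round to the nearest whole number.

69

A map distance of 6.8 map units corresponds to a recombination frequency of 0.068.
The F1 is vi+ e / vi e+, so vi e is a recombinant gamete class with expected frequency r/2 = 0.068/2 = 0.0340.
Expected number = 0.0340 × 2043 = 69.46 ≈ 69.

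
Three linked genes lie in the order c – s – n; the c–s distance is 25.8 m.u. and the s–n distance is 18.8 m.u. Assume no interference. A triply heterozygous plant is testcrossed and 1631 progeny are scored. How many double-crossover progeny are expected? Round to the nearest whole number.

Map distances give recombination frequencies of 0.258 and 0.188 for the two intervals.
With no interference, expected double-crossover frequency = 0.258 × 0.188 = 0.04850.
Expected number = 0.04850 × 1631 = 79.11 ≈ 79.

79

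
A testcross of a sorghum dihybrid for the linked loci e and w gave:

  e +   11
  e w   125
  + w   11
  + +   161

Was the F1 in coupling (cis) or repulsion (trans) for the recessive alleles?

The two most frequent classes are + + (161) and e w (125); these are the parental (non-recombinant) types.
So the F1 carried + + on one chromosome and e w on the other — the recessive alleles are on the same chromosome (cis / coupling).

cis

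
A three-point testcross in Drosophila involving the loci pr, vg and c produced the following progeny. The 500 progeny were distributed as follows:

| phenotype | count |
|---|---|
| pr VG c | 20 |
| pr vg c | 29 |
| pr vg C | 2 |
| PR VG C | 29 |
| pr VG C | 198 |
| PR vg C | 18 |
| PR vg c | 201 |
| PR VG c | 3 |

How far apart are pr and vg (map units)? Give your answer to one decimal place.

12.6 map units

The two most frequent reciprocal classes, PR vg c and pr VG C, are the parental types, so the F1 was PR vg c / pr VG C.
The two rarest classes, PR VG c and pr vg C, are the double crossovers. Comparing them with the parentals, only the vg allele has switched, so vg is the middle locus and the order is c – vg – pr.
Crossovers in the vg–pr interval produce the single-crossover classes pr vg c and PR VG C (29 + 29 = 58) plus the double crossovers (5).
RF(vg–pr) = (58 + 5) / 500 = 63/500 = 0.1260 → 12.6 map units.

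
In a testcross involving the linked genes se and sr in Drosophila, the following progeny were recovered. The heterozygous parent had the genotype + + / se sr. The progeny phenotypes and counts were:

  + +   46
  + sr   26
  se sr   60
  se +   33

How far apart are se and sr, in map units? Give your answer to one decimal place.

The recombinant classes are + sr and se +: 26 + 33 = 59.
Recombination frequency = 59/165 = 0.3576 ≈ 35.8%, i.e. 35.8 map units.

35.8 map units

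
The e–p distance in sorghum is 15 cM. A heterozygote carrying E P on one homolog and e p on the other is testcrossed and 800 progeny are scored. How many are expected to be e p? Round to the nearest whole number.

340

A map distance of 15 cM corresponds to a recombination frequency of 0.150.
The F1 is E P / e p, so e p is a parental gamete class with expected frequency (1 − r)/2 = 0.850/2 = 0.4250.
Expected number = 0.4250 × 800 = 340.00 ≈ 340.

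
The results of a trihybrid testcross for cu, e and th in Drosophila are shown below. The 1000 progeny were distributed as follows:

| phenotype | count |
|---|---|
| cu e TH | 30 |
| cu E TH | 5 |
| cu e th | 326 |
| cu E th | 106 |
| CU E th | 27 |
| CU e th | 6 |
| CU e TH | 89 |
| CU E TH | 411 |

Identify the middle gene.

The two most frequent reciprocal classes, CU E TH and cu e th, are the parental types, so the F1 was CU E TH / cu e th.
The two rarest classes, cu E TH and CU e th, are the double crossovers. Comparing them with the parentals, only the cu allele has switched, so cu is the middle locus and the order is e – cu – th.

cu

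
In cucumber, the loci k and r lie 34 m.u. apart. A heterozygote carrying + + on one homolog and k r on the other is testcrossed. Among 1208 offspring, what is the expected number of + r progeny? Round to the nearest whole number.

205

A map distance of 34 m.u. corresponds to a recombination frequency of 0.340.
The F1 is + + / k r, so + r is a recombinant gamete class with expected frequency r/2 = 0.340/2 = 0.1700.
Expected number = 0.1700 × 1208 = 205.36 ≈ 205.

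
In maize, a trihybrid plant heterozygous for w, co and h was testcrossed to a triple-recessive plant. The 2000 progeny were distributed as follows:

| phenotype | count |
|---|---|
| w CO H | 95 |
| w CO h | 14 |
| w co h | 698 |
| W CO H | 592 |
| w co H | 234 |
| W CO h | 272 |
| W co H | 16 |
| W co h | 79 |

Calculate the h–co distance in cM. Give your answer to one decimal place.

26.8 cM

The two most frequent reciprocal classes, W CO H and w co h, are the parental types, so the F1 was W CO H / w co h.
The two rarest classes, W co H and w CO h, are the double crossovers. Comparing them with the parentals, only the co allele has switched, so co is the middle locus and the order is h – co – w.
Crossovers in the h–co interval produce the single-crossover classes W CO h and w co H (272 + 234 = 506) plus the double crossovers (30).
RF(h–co) = (506 + 30) / 2000 = 536/2000 = 0.2680 → 26.8 cM.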